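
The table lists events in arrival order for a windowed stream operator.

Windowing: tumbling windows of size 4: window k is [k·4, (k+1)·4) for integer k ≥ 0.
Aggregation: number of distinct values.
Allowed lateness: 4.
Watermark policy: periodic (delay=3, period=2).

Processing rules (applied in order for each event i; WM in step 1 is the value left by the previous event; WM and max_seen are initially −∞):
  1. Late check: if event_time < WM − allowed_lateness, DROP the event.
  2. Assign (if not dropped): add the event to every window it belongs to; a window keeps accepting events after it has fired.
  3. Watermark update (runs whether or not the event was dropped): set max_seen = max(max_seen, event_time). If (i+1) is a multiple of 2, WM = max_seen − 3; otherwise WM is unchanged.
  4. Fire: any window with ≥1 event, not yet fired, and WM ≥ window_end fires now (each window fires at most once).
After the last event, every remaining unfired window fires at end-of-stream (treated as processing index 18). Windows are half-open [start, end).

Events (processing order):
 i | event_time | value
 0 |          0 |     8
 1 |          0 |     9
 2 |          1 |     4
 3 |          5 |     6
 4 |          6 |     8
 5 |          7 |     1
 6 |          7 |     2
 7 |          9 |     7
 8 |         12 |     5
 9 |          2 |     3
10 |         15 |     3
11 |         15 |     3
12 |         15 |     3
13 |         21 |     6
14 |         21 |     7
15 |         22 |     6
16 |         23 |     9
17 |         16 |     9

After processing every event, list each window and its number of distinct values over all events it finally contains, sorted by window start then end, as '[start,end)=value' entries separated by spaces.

[0,4)=4 [4,8)=4 [8,12)=1 [12,16)=2 [16,20)=1 [20,24)=3

i=0 t=0 v=8: → [0,4); WM=−∞
i=1 t=0 v=9: → [0,4); WM=-3
i=2 t=1 v=4: → [0,4); WM=-3
i=3 t=5 v=6: → [4,8); WM=2
i=4 t=6 v=8: → [4,8); WM=2
i=5 t=7 v=1: → [4,8); WM=4; [0,4) fires=3
i=6 t=7 v=2: → [4,8); WM=4
i=7 t=9 v=7: → [8,12); WM=6
i=8 t=12 v=5: → [12,16); WM=6
i=9 t=2 v=3: → [0,4); WM=9; [4,8) fires=4
i=10 t=15 v=3: → [12,16); WM=9
i=11 t=15 v=3: → [12,16); WM=12; [8,12) fires=1
i=12 t=15 v=3: → [12,16); WM=12
i=13 t=21 v=6: → [20,24); WM=18; [12,16) fires=2
i=14 t=21 v=7: → [20,24); WM=18
i=15 t=22 v=6: → [20,24); WM=19
i=16 t=23 v=9: → [20,24); WM=19
i=17 t=16 v=9: → [16,20); WM=20; [16,20) fires=1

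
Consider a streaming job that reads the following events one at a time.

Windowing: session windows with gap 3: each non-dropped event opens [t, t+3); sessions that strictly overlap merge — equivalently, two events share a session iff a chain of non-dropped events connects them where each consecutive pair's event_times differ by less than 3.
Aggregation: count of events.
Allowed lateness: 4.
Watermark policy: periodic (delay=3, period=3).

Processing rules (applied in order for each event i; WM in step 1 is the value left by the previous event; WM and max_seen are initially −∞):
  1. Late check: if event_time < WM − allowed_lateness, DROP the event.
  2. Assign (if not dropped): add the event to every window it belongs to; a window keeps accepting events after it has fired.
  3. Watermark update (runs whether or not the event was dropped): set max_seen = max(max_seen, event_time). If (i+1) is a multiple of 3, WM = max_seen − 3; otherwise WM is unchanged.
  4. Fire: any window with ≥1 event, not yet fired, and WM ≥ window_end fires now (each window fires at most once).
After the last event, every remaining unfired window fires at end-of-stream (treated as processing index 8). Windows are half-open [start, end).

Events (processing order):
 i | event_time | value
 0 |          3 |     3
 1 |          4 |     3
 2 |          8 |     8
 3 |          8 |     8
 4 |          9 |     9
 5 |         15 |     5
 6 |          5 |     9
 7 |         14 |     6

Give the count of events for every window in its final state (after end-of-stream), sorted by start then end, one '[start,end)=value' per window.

[3,7)=2 [8,12)=3 [14,18)=2

i=0 t=3 v=3: → [3,6); WM=−∞
i=1 t=4 v=3: → [3,7); WM=−∞
i=2 t=8 v=8: → [8,11); WM=5
i=3 t=8 v=8: → [8,11); WM=5
i=4 t=9 v=9: → [8,12); WM=5
i=5 t=15 v=5: → [15,18); WM=12
i=6 t=5 v=9: DROP (t<12-4); WM=12
i=7 t=14 v=6: → [14,18); WM=12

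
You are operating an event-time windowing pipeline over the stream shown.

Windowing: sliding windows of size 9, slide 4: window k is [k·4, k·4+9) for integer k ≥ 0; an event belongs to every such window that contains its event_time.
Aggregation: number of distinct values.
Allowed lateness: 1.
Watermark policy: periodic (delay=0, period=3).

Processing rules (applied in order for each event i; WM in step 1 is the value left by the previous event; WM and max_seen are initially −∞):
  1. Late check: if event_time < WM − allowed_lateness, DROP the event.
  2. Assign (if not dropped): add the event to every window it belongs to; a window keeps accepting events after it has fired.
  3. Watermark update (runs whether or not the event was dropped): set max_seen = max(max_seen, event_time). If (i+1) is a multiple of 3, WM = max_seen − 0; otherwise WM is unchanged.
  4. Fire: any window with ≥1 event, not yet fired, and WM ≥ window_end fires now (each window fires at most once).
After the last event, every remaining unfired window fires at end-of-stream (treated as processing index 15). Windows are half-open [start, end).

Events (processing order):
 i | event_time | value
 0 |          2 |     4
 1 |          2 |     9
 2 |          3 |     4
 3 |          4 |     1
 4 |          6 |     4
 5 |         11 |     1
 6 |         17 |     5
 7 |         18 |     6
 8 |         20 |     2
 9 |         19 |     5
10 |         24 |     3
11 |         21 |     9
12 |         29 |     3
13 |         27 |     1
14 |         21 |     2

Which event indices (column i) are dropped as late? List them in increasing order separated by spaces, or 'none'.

i=0 t=2 v=4: → [0,9); WM=−∞
i=1 t=2 v=9: → [0,9); WM=−∞
i=2 t=3 v=4: → [0,9); WM=3
i=3 t=4 v=1: → [4,13),[0,9); WM=3
i=4 t=6 v=4: → [4,13),[0,9); WM=3
i=5 t=11 v=1: → [8,17),[4,13); WM=11; [0,9) fires=3
i=6 t=17 v=5: → [16,25),[12,21); WM=11
i=7 t=18 v=6: → [16,25),[12,21); WM=11
i=8 t=20 v=2: → [20,29),[16,25),[12,21); WM=20; [4,13) fires=2 [8,17) fires=1
i=9 t=19 v=5: → [16,25),[12,21); WM=20
i=10 t=24 v=3: → [24,33),[20,29),[16,25); WM=20
i=11 t=21 v=9: → [20,29),[16,25); WM=24; [12,21) fires=3
i=12 t=29 v=3: → [28,37),[24,33); WM=24
i=13 t=27 v=1: → [24,33),[20,29); WM=24
i=14 t=21 v=2: DROP (t<24-1); WM=29; [16,25) fires=5 [20,29) fires=4

14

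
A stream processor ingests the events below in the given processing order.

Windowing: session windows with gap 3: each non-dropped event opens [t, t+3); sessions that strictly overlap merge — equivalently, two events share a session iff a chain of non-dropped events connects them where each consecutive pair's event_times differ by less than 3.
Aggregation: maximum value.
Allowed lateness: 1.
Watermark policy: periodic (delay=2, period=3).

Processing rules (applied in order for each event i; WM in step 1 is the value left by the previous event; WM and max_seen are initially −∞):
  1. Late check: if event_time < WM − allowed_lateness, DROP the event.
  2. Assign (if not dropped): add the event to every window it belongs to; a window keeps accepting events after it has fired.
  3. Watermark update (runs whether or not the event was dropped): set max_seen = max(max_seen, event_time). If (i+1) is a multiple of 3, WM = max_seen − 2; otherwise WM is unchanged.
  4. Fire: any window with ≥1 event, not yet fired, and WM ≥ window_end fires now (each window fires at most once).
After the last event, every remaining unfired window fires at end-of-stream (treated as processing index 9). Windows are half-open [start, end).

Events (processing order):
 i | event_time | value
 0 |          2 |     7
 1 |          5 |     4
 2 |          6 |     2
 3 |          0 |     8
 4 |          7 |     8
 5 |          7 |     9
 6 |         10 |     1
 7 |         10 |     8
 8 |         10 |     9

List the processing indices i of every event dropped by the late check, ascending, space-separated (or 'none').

i=0 t=2 v=7: → [2,5); WM=−∞
i=1 t=5 v=4: → [5,8); WM=−∞
i=2 t=6 v=2: → [5,9); WM=4
i=3 t=0 v=8: DROP (t<4-1); WM=4
i=4 t=7 v=8: → [5,10); WM=4
i=5 t=7 v=9: → [5,10); WM=5
i=6 t=10 v=1: → [10,13); WM=5
i=7 t=10 v=8: → [10,13); WM=5
i=8 t=10 v=9: → [10,13); WM=8

3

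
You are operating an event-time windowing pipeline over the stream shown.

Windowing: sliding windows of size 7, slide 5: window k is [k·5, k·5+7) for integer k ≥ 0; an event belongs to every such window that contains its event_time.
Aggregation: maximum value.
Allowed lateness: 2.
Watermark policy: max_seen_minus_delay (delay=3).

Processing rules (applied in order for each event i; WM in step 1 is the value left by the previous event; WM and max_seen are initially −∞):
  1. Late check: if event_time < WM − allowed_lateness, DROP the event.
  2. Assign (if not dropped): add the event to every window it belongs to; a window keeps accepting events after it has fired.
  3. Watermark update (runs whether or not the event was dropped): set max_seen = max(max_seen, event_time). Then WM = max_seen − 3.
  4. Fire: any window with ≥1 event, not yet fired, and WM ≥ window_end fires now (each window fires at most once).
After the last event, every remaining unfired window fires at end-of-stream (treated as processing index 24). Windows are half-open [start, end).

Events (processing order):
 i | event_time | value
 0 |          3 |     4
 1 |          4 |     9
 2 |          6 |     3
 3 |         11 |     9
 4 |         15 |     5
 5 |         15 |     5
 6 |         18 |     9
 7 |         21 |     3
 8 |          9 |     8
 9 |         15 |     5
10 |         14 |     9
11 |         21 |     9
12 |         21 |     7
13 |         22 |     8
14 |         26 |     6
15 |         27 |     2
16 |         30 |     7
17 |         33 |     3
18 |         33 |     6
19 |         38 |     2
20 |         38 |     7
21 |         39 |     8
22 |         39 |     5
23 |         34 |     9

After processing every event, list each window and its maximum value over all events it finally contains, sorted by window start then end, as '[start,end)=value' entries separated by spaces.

[0,7)=9 [5,12)=9 [10,17)=9 [15,22)=9 [20,27)=9 [25,32)=7 [30,37)=9 [35,42)=8

i=0 t=3 v=4: → [0,7); WM=0
i=1 t=4 v=9: → [0,7); WM=1
i=2 t=6 v=3: → [5,12),[0,7); WM=3
i=3 t=11 v=9: → [10,17),[5,12); WM=8; [0,7) fires=9
i=4 t=15 v=5: → [15,22),[10,17); WM=12; [5,12) fires=9
i=5 t=15 v=5: → [15,22),[10,17); WM=12
i=6 t=18 v=9: → [15,22); WM=15
i=7 t=21 v=3: → [20,27),[15,22); WM=18; [10,17) fires=9
i=8 t=9 v=8: DROP (t<18-2); WM=18
i=9 t=15 v=5: DROP (t<18-2); WM=18
i=10 t=14 v=9: DROP (t<18-2); WM=18
i=11 t=21 v=9: → [20,27),[15,22); WM=18
i=12 t=21 v=7: → [20,27),[15,22); WM=18
i=13 t=22 v=8: → [20,27); WM=19
i=14 t=26 v=6: → [25,32),[20,27); WM=23; [15,22) fires=9
i=15 t=27 v=2: → [25,32); WM=24
i=16 t=30 v=7: → [30,37),[25,32); WM=27; [20,27) fires=9
i=17 t=33 v=3: → [30,37); WM=30
i=18 t=33 v=6: → [30,37); WM=30
i=19 t=38 v=2: → [35,42); WM=35; [25,32) fires=7
i=20 t=38 v=7: → [35,42); WM=35
i=21 t=39 v=8: → [35,42); WM=36
i=22 t=39 v=5: → [35,42); WM=36
i=23 t=34 v=9: → [30,37); WM=36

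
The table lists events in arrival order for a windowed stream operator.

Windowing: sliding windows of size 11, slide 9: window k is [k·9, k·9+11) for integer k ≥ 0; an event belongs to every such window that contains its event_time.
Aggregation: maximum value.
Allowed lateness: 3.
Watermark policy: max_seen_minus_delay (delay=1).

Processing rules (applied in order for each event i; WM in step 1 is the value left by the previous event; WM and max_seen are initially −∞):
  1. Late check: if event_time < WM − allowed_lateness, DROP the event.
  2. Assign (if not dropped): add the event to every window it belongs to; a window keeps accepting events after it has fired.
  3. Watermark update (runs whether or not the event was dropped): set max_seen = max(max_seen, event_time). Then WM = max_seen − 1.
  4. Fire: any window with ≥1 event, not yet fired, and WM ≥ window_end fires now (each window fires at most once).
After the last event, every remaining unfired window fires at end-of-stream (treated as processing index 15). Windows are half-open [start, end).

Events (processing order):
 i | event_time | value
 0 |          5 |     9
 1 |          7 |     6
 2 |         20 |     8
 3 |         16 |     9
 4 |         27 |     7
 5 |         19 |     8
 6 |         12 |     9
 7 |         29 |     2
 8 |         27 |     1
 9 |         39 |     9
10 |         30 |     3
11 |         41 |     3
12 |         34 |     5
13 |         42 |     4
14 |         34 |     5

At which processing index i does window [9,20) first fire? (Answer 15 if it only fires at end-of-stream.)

4

i=0 t=5 v=9: → [0,11); WM=4
i=1 t=7 v=6: → [0,11); WM=6
i=2 t=20 v=8: → [18,29); WM=19; [0,11) fires=9
i=3 t=16 v=9: → [9,20); WM=19
i=4 t=27 v=7: → [27,38),[18,29); WM=26; [9,20) fires=9
i=5 t=19 v=8: DROP (t<26-3); WM=26
i=6 t=12 v=9: DROP (t<26-3); WM=26
i=7 t=29 v=2: → [27,38); WM=28
i=8 t=27 v=1: → [27,38),[18,29); WM=28
i=9 t=39 v=9: → [36,47); WM=38; [18,29) fires=8 [27,38) fires=7
i=10 t=30 v=3: DROP (t<38-3); WM=38
i=11 t=41 v=3: → [36,47); WM=40
i=12 t=34 v=5: DROP (t<40-3); WM=40
i=13 t=42 v=4: → [36,47); WM=41
i=14 t=34 v=5: DROP (t<41-3); WM=41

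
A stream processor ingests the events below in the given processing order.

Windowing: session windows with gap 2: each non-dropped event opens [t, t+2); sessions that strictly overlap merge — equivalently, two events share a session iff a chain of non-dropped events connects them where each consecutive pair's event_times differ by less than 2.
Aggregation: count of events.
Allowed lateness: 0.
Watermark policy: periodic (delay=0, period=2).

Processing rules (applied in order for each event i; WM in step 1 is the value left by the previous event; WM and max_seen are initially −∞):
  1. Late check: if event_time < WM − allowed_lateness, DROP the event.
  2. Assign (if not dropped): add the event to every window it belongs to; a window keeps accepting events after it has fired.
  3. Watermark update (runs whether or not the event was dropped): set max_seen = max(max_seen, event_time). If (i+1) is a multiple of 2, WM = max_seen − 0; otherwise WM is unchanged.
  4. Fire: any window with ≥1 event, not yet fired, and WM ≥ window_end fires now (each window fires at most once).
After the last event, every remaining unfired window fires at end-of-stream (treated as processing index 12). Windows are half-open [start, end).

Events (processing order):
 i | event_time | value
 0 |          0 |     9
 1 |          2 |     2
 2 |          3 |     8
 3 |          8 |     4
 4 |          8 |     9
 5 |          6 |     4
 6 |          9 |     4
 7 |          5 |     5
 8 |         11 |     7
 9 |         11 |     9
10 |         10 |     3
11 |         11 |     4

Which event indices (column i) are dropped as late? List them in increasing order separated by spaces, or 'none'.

5 7 10

i=0 t=0 v=9: → [0,2); WM=−∞
i=1 t=2 v=2: → [2,4); WM=2
i=2 t=3 v=8: → [2,5); WM=2
i=3 t=8 v=4: → [8,10); WM=8
i=4 t=8 v=9: → [8,10); WM=8
i=5 t=6 v=4: DROP (t<8-0); WM=8
i=6 t=9 v=4: → [8,11); WM=8
i=7 t=5 v=5: DROP (t<8-0); WM=9
i=8 t=11 v=7: → [11,13); WM=9
i=9 t=11 v=9: → [11,13); WM=11
i=10 t=10 v=3: DROP (t<11-0); WM=11
i=11 t=11 v=4: → [11,13); WM=11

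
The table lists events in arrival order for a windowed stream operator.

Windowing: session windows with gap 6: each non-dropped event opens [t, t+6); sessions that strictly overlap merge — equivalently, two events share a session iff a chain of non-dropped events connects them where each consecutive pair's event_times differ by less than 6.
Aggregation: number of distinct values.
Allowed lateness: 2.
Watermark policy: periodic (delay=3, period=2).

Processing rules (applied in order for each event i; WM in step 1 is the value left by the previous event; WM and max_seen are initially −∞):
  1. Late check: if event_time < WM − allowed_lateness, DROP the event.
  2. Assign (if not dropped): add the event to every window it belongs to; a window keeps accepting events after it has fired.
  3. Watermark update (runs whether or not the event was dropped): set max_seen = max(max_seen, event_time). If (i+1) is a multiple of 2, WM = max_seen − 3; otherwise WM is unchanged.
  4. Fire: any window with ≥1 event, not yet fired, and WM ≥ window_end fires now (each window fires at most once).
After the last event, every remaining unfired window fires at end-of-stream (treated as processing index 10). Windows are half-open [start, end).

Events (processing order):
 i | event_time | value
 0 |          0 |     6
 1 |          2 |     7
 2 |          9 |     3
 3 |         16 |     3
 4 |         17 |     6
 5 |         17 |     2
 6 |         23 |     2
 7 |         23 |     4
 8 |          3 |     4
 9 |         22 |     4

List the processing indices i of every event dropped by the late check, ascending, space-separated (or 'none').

8

i=0 t=0 v=6: → [0,6); WM=−∞
i=1 t=2 v=7: → [0,8); WM=-1
i=2 t=9 v=3: → [9,15); WM=-1
i=3 t=16 v=3: → [16,22); WM=13
i=4 t=17 v=6: → [16,23); WM=13
i=5 t=17 v=2: → [16,23); WM=14
i=6 t=23 v=2: → [23,29); WM=14
i=7 t=23 v=4: → [23,29); WM=20
i=8 t=3 v=4: DROP (t<20-2); WM=20
i=9 t=22 v=4: → [16,29); WM=20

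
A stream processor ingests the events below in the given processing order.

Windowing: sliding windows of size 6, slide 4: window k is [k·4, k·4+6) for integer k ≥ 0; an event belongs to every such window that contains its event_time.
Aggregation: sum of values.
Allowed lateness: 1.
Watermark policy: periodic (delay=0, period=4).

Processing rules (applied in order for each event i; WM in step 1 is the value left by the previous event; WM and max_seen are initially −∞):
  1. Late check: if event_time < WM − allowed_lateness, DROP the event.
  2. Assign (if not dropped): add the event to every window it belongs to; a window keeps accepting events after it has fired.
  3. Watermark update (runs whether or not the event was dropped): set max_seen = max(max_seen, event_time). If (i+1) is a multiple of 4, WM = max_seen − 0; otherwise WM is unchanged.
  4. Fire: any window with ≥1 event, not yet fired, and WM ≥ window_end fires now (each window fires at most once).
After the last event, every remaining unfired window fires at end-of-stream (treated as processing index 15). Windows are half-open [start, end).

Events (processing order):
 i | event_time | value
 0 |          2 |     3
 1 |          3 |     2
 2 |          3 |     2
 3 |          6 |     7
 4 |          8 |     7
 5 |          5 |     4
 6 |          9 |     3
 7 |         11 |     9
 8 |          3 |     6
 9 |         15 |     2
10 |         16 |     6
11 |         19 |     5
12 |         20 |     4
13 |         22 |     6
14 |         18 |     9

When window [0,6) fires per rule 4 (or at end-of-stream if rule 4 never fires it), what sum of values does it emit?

i=0 t=2 v=3: → [0,6); WM=−∞
i=1 t=3 v=2: → [0,6); WM=−∞
i=2 t=3 v=2: → [0,6); WM=−∞
i=3 t=6 v=7: → [4,10); WM=6; [0,6) fires=7
i=4 t=8 v=7: → [8,14),[4,10); WM=6
i=5 t=5 v=4: → [4,10),[0,6); WM=6
i=6 t=9 v=3: → [8,14),[4,10); WM=6
i=7 t=11 v=9: → [8,14); WM=11; [4,10) fires=21
i=8 t=3 v=6: DROP (t<11-1); WM=11
i=9 t=15 v=2: → [12,18); WM=11
i=10 t=16 v=6: → [16,22),[12,18); WM=11
i=11 t=19 v=5: → [16,22); WM=19; [8,14) fires=19 [12,18) fires=8
i=12 t=20 v=4: → [20,26),[16,22); WM=19
i=13 t=22 v=6: → [20,26); WM=19
i=14 t=18 v=9: → [16,22); WM=19

7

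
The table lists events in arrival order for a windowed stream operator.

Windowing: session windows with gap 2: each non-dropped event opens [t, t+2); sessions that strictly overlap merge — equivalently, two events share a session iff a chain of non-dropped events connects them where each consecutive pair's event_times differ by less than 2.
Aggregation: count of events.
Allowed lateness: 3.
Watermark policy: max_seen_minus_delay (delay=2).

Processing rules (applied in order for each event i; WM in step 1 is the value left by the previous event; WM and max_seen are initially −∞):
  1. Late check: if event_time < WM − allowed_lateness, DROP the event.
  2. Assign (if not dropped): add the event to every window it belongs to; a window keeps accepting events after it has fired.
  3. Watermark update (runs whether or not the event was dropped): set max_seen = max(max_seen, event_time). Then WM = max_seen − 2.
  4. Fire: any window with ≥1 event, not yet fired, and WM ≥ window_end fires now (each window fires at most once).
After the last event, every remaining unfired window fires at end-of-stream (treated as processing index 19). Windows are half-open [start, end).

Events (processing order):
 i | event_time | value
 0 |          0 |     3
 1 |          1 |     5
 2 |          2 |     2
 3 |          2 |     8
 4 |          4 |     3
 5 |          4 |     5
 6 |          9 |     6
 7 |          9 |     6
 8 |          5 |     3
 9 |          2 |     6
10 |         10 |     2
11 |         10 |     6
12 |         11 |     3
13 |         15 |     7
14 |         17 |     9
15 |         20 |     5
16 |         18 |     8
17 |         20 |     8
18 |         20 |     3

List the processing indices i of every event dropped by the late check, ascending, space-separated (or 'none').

9

i=0 t=0 v=3: → [0,2); WM=-2
i=1 t=1 v=5: → [0,3); WM=-1
i=2 t=2 v=2: → [0,4); WM=0
i=3 t=2 v=8: → [0,4); WM=0
i=4 t=4 v=3: → [4,6); WM=2
i=5 t=4 v=5: → [4,6); WM=2
i=6 t=9 v=6: → [9,11); WM=7
i=7 t=9 v=6: → [9,11); WM=7
i=8 t=5 v=3: → [4,7); WM=7
i=9 t=2 v=6: DROP (t<7-3); WM=7
i=10 t=10 v=2: → [9,12); WM=8
i=11 t=10 v=6: → [9,12); WM=8
i=12 t=11 v=3: → [9,13); WM=9
i=13 t=15 v=7: → [15,17); WM=13
i=14 t=17 v=9: → [17,19); WM=15
i=15 t=20 v=5: → [20,22); WM=18
i=16 t=18 v=8: → [17,20); WM=18
i=17 t=20 v=8: → [20,22); WM=18
i=18 t=20 v=3: → [20,22); WM=18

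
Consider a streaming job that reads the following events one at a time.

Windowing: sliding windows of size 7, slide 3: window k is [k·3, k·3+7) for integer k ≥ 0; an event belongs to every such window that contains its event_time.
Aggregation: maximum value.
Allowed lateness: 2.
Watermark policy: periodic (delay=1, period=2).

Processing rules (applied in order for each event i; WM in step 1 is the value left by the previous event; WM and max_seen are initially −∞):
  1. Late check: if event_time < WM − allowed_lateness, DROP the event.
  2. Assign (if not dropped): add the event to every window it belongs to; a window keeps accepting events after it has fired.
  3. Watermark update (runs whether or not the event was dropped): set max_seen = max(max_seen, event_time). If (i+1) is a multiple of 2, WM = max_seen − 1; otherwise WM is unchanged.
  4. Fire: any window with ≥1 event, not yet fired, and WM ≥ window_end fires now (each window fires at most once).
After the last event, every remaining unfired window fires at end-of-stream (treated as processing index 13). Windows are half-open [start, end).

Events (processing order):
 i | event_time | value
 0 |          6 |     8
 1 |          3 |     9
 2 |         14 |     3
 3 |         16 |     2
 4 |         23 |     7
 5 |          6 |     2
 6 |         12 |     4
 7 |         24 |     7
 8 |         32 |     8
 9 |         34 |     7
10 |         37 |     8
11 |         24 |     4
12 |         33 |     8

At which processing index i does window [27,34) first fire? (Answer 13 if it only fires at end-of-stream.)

11

i=0 t=6 v=8: → [6,13),[3,10),[0,7); WM=−∞
i=1 t=3 v=9: → [3,10),[0,7); WM=5
i=2 t=14 v=3: → [12,19),[9,16); WM=5
i=3 t=16 v=2: → [15,22),[12,19); WM=15; [0,7) fires=9 [3,10) fires=9 [6,13) fires=8
i=4 t=23 v=7: → [21,28),[18,25); WM=15
i=5 t=6 v=2: DROP (t<15-2); WM=22; [9,16) fires=3 [12,19) fires=3 [15,22) fires=2
i=6 t=12 v=4: DROP (t<22-2); WM=22
i=7 t=24 v=7: → [24,31),[21,28),[18,25); WM=23
i=8 t=32 v=8: → [30,37),[27,34); WM=23
i=9 t=34 v=7: → [33,40),[30,37); WM=33; [18,25) fires=7 [21,28) fires=7 [24,31) fires=7
i=10 t=37 v=8: → [36,43),[33,40); WM=33
i=11 t=24 v=4: DROP (t<33-2); WM=36; [27,34) fires=8
i=12 t=33 v=8: DROP (t<36-2); WM=36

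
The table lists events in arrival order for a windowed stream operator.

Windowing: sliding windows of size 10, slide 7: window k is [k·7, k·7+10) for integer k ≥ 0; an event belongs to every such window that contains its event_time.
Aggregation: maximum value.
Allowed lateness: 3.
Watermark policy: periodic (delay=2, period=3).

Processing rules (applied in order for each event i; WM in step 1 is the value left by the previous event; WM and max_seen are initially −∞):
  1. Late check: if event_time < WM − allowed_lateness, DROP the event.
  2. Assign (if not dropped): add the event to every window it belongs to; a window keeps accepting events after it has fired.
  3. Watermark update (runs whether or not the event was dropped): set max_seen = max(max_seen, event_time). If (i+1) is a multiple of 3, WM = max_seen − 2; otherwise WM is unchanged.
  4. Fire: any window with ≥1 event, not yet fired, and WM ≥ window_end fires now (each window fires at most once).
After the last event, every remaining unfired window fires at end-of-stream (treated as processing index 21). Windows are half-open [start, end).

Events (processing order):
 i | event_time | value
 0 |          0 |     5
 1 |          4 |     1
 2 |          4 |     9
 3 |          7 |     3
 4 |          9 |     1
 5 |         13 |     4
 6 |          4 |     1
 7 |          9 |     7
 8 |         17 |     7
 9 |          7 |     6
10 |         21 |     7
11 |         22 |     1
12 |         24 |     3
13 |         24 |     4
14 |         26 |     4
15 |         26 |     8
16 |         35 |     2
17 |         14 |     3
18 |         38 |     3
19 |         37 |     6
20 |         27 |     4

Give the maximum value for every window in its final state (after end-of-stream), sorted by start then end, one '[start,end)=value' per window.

[0,10)=9 [7,17)=7 [14,24)=7 [21,31)=8 [28,38)=6 [35,45)=6

i=0 t=0 v=5: → [0,10); WM=−∞
i=1 t=4 v=1: → [0,10); WM=−∞
i=2 t=4 v=9: → [0,10); WM=2
i=3 t=7 v=3: → [7,17),[0,10); WM=2
i=4 t=9 v=1: → [7,17),[0,10); WM=2
i=5 t=13 v=4: → [7,17); WM=11; [0,10) fires=9
i=6 t=4 v=1: DROP (t<11-3); WM=11
i=7 t=9 v=7: → [7,17),[0,10); WM=11
i=8 t=17 v=7: → [14,24); WM=15
i=9 t=7 v=6: DROP (t<15-3); WM=15
i=10 t=21 v=7: → [21,31),[14,24); WM=15
i=11 t=22 v=1: → [21,31),[14,24); WM=20; [7,17) fires=7
i=12 t=24 v=3: → [21,31); WM=20
i=13 t=24 v=4: → [21,31); WM=20
i=14 t=26 v=4: → [21,31); WM=24; [14,24) fires=7
i=15 t=26 v=8: → [21,31); WM=24
i=16 t=35 v=2: → [35,45),[28,38); WM=24
i=17 t=14 v=3: DROP (t<24-3); WM=33; [21,31) fires=8
i=18 t=38 v=3: → [35,45); WM=33
i=19 t=37 v=6: → [35,45),[28,38); WM=33
i=20 t=27 v=4: DROP (t<33-3); WM=36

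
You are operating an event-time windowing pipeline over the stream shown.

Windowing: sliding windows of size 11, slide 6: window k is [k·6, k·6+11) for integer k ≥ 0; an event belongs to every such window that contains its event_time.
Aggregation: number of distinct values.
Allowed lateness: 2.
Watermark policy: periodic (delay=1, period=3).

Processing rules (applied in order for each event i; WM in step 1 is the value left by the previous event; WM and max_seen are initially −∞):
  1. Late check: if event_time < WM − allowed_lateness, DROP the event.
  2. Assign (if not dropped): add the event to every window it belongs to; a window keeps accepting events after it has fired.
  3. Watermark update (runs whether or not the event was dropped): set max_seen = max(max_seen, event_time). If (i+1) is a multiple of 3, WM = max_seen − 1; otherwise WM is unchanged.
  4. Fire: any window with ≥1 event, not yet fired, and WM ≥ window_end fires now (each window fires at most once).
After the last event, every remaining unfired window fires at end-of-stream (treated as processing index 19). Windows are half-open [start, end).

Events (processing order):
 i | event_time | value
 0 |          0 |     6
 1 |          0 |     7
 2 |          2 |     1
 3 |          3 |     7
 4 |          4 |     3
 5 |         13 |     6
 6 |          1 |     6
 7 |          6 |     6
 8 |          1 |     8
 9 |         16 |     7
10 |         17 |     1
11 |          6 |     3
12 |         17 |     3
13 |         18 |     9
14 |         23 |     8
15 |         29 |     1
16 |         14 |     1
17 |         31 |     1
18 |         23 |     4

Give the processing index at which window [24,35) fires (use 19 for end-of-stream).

i=0 t=0 v=6: → [0,11); WM=−∞
i=1 t=0 v=7: → [0,11); WM=−∞
i=2 t=2 v=1: → [0,11); WM=1
i=3 t=3 v=7: → [0,11); WM=1
i=4 t=4 v=3: → [0,11); WM=1
i=5 t=13 v=6: → [12,23),[6,17); WM=12; [0,11) fires=4
i=6 t=1 v=6: DROP (t<12-2); WM=12
i=7 t=6 v=6: DROP (t<12-2); WM=12
i=8 t=1 v=8: DROP (t<12-2); WM=12
i=9 t=16 v=7: → [12,23),[6,17); WM=12
i=10 t=17 v=1: → [12,23); WM=12
i=11 t=6 v=3: DROP (t<12-2); WM=16
i=12 t=17 v=3: → [12,23); WM=16
i=13 t=18 v=9: → [18,29),[12,23); WM=16
i=14 t=23 v=8: → [18,29); WM=22; [6,17) fires=2
i=15 t=29 v=1: → [24,35); WM=22
i=16 t=14 v=1: DROP (t<22-2); WM=22
i=17 t=31 v=1: → [30,41),[24,35); WM=30; [12,23) fires=5 [18,29) fires=2
i=18 t=23 v=4: DROP (t<30-2); WM=30

19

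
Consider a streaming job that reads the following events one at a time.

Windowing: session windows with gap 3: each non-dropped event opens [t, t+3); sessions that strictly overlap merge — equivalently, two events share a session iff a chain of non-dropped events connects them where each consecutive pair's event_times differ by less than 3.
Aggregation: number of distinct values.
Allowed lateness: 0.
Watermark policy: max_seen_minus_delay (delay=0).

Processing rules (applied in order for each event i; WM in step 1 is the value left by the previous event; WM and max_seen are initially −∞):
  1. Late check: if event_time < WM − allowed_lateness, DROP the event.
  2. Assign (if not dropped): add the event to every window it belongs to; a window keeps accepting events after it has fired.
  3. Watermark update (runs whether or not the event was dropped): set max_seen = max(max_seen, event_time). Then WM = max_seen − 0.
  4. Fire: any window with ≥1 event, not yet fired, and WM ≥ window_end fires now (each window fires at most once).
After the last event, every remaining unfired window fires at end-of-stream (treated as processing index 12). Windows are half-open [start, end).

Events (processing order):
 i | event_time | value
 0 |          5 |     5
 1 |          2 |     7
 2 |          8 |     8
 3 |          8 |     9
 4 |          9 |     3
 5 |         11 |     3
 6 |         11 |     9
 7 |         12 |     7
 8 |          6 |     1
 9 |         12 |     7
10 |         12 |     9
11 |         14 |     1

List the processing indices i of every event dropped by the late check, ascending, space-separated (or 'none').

i=0 t=5 v=5: → [5,8); WM=5
i=1 t=2 v=7: DROP (t<5-0); WM=5
i=2 t=8 v=8: → [8,11); WM=8
i=3 t=8 v=9: → [8,11); WM=8
i=4 t=9 v=3: → [8,12); WM=9
i=5 t=11 v=3: → [8,14); WM=11
i=6 t=11 v=9: → [8,14); WM=11
i=7 t=12 v=7: → [8,15); WM=12
i=8 t=6 v=1: DROP (t<12-0); WM=12
i=9 t=12 v=7: → [8,15); WM=12
i=10 t=12 v=9: → [8,15); WM=12
i=11 t=14 v=1: → [8,17); WM=14

1 8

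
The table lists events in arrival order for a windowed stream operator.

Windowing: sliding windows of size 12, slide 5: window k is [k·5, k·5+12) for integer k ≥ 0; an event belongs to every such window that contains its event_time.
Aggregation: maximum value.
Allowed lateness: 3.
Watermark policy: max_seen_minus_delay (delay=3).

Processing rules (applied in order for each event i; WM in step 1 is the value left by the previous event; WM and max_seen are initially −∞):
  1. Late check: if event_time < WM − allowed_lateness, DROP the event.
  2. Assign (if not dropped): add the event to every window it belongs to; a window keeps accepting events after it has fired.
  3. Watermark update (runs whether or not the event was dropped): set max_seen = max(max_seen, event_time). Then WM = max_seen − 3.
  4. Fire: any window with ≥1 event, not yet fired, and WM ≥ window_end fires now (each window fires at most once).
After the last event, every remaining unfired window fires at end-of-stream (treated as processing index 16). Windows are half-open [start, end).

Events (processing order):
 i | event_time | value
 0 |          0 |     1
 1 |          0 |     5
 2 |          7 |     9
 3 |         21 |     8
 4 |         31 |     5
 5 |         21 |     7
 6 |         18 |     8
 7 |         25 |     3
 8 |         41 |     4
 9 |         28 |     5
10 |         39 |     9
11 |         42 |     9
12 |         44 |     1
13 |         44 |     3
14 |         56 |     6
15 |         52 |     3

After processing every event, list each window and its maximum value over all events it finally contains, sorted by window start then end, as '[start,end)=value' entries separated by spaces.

i=0 t=0 v=1: → [0,12); WM=-3
i=1 t=0 v=5: → [0,12); WM=-3
i=2 t=7 v=9: → [5,17),[0,12); WM=4
i=3 t=21 v=8: → [20,32),[15,27),[10,22); WM=18; [0,12) fires=9 [5,17) fires=9
i=4 t=31 v=5: → [30,42),[25,37),[20,32); WM=28; [10,22) fires=8 [15,27) fires=8
i=5 t=21 v=7: DROP (t<28-3); WM=28
i=6 t=18 v=8: DROP (t<28-3); WM=28
i=7 t=25 v=3: → [25,37),[20,32),[15,27); WM=28
i=8 t=41 v=4: → [40,52),[35,47),[30,42); WM=38; [20,32) fires=8 [25,37) fires=5
i=9 t=28 v=5: DROP (t<38-3); WM=38
i=10 t=39 v=9: → [35,47),[30,42); WM=38
i=11 t=42 v=9: → [40,52),[35,47); WM=39
i=12 t=44 v=1: → [40,52),[35,47); WM=41
i=13 t=44 v=3: → [40,52),[35,47); WM=41
i=14 t=56 v=6: → [55,67),[50,62),[45,57); WM=53; [30,42) fires=9 [35,47) fires=9 [40,52) fires=9
i=15 t=52 v=3: → [50,62),[45,57); WM=53

[0,12)=9 [5,17)=9 [10,22)=8 [15,27)=8 [20,32)=8 [25,37)=5 [30,42)=9 [35,47)=9 [40,52)=9 [45,57)=6 [50,62)=6 [55,67)=6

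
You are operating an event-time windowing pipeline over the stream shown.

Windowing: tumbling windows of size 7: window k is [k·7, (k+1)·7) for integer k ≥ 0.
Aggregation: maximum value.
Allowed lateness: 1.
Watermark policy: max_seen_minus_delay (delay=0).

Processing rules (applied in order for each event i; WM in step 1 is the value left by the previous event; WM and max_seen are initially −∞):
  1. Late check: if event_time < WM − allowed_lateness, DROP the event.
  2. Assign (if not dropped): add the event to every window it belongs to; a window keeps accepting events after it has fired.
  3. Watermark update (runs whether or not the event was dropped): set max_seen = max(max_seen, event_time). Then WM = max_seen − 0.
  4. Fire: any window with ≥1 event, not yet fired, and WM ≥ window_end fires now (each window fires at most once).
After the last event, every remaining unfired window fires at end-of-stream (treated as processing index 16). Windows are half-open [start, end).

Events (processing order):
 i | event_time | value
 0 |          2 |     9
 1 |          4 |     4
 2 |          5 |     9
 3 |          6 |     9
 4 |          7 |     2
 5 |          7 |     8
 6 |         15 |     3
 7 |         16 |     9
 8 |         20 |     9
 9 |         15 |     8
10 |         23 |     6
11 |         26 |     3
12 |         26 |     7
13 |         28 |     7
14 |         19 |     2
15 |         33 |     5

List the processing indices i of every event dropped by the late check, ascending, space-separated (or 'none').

i=0 t=2 v=9: → [0,7); WM=2
i=1 t=4 v=4: → [0,7); WM=4
i=2 t=5 v=9: → [0,7); WM=5
i=3 t=6 v=9: → [0,7); WM=6
i=4 t=7 v=2: → [7,14); WM=7; [0,7) fires=9
i=5 t=7 v=8: → [7,14); WM=7
i=6 t=15 v=3: → [14,21); WM=15; [7,14) fires=8
i=7 t=16 v=9: → [14,21); WM=16
i=8 t=20 v=9: → [14,21); WM=20
i=9 t=15 v=8: DROP (t<20-1); WM=20
i=10 t=23 v=6: → [21,28); WM=23; [14,21) fires=9
i=11 t=26 v=3: → [21,28); WM=26
i=12 t=26 v=7: → [21,28); WM=26
i=13 t=28 v=7: → [28,35); WM=28; [21,28) fires=7
i=14 t=19 v=2: DROP (t<28-1); WM=28
i=15 t=33 v=5: → [28,35); WM=33

9 14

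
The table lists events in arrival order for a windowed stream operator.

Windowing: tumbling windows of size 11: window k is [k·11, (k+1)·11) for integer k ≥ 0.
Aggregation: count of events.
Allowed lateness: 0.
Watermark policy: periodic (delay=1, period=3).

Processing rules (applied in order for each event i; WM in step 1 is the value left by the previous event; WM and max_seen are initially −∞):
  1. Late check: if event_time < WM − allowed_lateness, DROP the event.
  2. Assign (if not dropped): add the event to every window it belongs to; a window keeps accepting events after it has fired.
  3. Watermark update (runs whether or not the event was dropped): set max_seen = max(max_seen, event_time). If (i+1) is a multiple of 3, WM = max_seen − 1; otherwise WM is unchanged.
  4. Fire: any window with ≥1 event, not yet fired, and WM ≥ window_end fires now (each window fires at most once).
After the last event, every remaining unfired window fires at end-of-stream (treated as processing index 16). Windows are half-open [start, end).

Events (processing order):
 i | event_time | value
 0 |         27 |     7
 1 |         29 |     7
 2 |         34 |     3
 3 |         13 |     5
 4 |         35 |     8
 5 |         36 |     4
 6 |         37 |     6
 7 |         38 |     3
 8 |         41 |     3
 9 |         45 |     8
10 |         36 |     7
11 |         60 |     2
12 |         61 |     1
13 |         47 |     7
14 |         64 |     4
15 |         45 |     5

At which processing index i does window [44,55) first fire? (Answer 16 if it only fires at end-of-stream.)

11

i=0 t=27 v=7: → [22,33); WM=−∞
i=1 t=29 v=7: → [22,33); WM=−∞
i=2 t=34 v=3: → [33,44); WM=33; [22,33) fires=2
i=3 t=13 v=5: DROP (t<33-0); WM=33
i=4 t=35 v=8: → [33,44); WM=33
i=5 t=36 v=4: → [33,44); WM=35
i=6 t=37 v=6: → [33,44); WM=35
i=7 t=38 v=3: → [33,44); WM=35
i=8 t=41 v=3: → [33,44); WM=40
i=9 t=45 v=8: → [44,55); WM=40
i=10 t=36 v=7: DROP (t<40-0); WM=40
i=11 t=60 v=2: → [55,66); WM=59; [33,44) fires=6 [44,55) fires=1
i=12 t=61 v=1: → [55,66); WM=59
i=13 t=47 v=7: DROP (t<59-0); WM=59
i=14 t=64 v=4: → [55,66); WM=63
i=15 t=45 v=5: DROP (t<63-0); WM=63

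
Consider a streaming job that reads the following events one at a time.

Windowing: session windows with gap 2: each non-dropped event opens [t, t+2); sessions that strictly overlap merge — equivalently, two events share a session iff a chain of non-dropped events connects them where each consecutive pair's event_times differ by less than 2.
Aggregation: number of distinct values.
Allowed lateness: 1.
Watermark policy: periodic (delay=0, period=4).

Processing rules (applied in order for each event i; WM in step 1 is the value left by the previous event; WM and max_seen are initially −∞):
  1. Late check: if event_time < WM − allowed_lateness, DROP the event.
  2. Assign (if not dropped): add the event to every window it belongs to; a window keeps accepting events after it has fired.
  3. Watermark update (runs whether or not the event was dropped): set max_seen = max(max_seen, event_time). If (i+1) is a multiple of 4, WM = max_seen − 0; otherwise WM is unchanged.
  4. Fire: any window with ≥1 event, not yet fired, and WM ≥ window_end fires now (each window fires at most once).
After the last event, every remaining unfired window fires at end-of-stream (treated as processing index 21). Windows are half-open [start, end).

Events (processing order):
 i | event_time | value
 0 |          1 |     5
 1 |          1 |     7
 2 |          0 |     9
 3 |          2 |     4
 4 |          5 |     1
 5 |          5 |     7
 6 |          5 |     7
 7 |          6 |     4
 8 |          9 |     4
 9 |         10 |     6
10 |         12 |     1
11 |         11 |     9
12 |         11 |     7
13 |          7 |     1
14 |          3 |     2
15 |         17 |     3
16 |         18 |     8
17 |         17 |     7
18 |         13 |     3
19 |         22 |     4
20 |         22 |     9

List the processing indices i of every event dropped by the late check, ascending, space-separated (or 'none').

i=0 t=1 v=5: → [1,3); WM=−∞
i=1 t=1 v=7: → [1,3); WM=−∞
i=2 t=0 v=9: → [0,3); WM=−∞
i=3 t=2 v=4: → [0,4); WM=2
i=4 t=5 v=1: → [5,7); WM=2
i=5 t=5 v=7: → [5,7); WM=2
i=6 t=5 v=7: → [5,7); WM=2
i=7 t=6 v=4: → [5,8); WM=6
i=8 t=9 v=4: → [9,11); WM=6
i=9 t=10 v=6: → [9,12); WM=6
i=10 t=12 v=1: → [12,14); WM=6
i=11 t=11 v=9: → [9,14); WM=12
i=12 t=11 v=7: → [9,14); WM=12
i=13 t=7 v=1: DROP (t<12-1); WM=12
i=14 t=3 v=2: DROP (t<12-1); WM=12
i=15 t=17 v=3: → [17,19); WM=17
i=16 t=18 v=8: → [17,20); WM=17
i=17 t=17 v=7: → [17,20); WM=17
i=18 t=13 v=3: DROP (t<17-1); WM=17
i=19 t=22 v=4: → [22,24); WM=22
i=20 t=22 v=9: → [22,24); WM=22

13 14 18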